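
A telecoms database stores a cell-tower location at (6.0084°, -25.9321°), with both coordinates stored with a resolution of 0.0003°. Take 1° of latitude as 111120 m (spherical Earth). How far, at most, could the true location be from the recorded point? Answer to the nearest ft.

With a 0.0003° grid the true value lies within half a step, ±0.0003°/2 = ±0.00015°, of the stored one.
Latitude error → 0.00015 × 111120 = 16.668 m along the meridian.
Longitude error → 0.00015 × 111120 × cos 6.0084° = 0.00015 × 111120 × 0.9945 ≈ 16.5764 m.
The two errors are perpendicular, so the maximum displacement is √(16.668² + 16.5764²) ≈ 23.5075 m.
In feet: 23.5075 m ÷ 0.3048 ≈ 77.124 ft.

77 ft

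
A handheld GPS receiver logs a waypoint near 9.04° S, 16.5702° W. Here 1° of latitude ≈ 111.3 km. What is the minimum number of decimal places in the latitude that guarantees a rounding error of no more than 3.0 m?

One degree of latitude covers 111300 m.
Rounding to N decimal places gives at most 0.5 × 10⁻ᴺ degrees of error, i.e. 0.5 × 10⁻ᴺ × 111300 m.
Setting 55650 × 10⁻ᴺ ≤ 3.0 gives 10ᴺ ≥ 1.855e+04, i.e. N ≥ 4.27.
So 5 decimal places suffice (0.556 m); 4 would allow up to 5.57 m.

5 decimal places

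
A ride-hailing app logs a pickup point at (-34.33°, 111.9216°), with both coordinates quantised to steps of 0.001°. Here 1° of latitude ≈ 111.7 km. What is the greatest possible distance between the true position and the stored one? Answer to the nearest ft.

With a 0.001° grid the true value lies within half a step, ±0.001°/2 = ±0.0005°, of the stored one.
N–S: 0.0005° × 111700 m/° = 55.85 m.
East–west component at 34.33°: 0.0005° × 111700 × cos 34.33° ≈ 0.0005 × 92242.2 ≈ 46.1211 m.
Combining orthogonally: (55.85² + 46.1211²)^½ ≈ 72.4319 m.
Converting: 72.4319 m × 3.2808 ft/m ≈ 237.64 ft.

238 ft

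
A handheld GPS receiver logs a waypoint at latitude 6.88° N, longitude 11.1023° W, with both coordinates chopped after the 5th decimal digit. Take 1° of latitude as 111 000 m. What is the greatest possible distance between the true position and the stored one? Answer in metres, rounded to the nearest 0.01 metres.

Truncating at 5 decimal places can drop up to a full unit in the last place, so each coordinate may be off by as much as 1e-05°.
Latitude error → 1e-05 × 111000 = 1.11 m along the meridian.
Longitude error → 1e-05 × 111000 × cos 6.88° = 1e-05 × 111000 × 0.9928 ≈ 1.10201 m.
Worst case both components are at the extreme and orthogonal: √(1.11² + 1.10201²) ≈ 1.56414 m.

1.56 metres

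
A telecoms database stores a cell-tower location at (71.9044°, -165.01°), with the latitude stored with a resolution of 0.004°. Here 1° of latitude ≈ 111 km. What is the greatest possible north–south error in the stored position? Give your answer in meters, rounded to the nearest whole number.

With a 0.004° grid the true value lies within half a step, ±0.004°/2 = ±0.002°, of the stored one.
Along the meridian that is 0.002° × 111000 m/° = 222 m.

222 meters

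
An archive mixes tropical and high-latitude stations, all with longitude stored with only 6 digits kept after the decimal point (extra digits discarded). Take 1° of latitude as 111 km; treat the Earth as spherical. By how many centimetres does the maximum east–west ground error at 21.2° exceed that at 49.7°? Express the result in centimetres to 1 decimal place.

3.2 centimetres

Truncating at 6 decimal places can drop up to a full unit in the last place, so the longitude may be off by as much as 1e-06°.
Error at 21.2° = 1e-06° × 111000 × cos 21.2° ≈ 0.111 × 0.9323 = 0.10349 m.
At 49.7°: 1e-06° × 111000 × cos 49.7° = 1e-06 × 111000 × 0.6468 ≈ 0.071794 m.
Difference: 0.10349 − 0.071794 = 0.031694 m.
That is 0.0316943 m = 3.1694 cm.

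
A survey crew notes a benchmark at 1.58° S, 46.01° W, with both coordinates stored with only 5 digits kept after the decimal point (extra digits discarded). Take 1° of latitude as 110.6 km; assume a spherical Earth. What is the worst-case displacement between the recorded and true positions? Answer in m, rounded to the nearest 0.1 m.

1.6 m

Truncating at 5 decimal places can drop up to a full unit in the last place, so each coordinate may be off by as much as 1e-05°.
North–south component: 1e-05° × 110600 = 1.106 m.
Longitude error → 1e-05 × 110600 × cos 1.58° = 1e-05 × 110600 × 0.9996 ≈ 1.10558 m.
Worst case both components are at the extreme and orthogonal: √(1.106² + 1.10558²) ≈ 1.56382 m.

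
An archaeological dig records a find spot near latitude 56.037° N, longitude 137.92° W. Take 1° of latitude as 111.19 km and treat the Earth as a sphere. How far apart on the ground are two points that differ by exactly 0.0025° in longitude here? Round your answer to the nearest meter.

155 meters

One degree of longitude here spans 111190 × cos 56.037° = 111190 × 0.5587 ≈ 62117.1 m; 0.0025° of that is 155.293 m.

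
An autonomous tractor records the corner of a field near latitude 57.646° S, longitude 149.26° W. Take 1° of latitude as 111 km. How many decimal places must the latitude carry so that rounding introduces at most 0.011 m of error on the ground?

One degree of latitude covers 111000 m.
With N decimal places the half-ulp bound is 0.5·10⁻ᴺ°, or 0.5·10⁻ᴺ × 111000 m on the ground.
Need 0.5 × 111000 × 10⁻ᴺ ≤ 0.011 → 10⁻ᴺ ≤ 1.982e-07, so N ≥ 6.70.
N = 6 would give 0.0555 m (too coarse); N = 7 gives 0.00555 m ≤ 0.011 m.

7 decimal places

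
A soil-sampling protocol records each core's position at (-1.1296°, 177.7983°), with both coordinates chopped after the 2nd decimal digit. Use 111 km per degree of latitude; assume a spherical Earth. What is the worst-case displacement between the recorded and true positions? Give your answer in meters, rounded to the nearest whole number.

1570 meters

Truncating at 2 decimal places can drop up to a full unit in the last place, so each coordinate may be off by as much as 0.01°.
North–south component: 0.01° × 111000 = 1110 m.
East–west component at 1.1296°: 0.01° × 111000 × cos 1.1296° ≈ 0.01 × 110978 ≈ 1109.78 m.
The two errors are perpendicular, so the maximum displacement is √(1110² + 1109.78²) ≈ 1569.62 m.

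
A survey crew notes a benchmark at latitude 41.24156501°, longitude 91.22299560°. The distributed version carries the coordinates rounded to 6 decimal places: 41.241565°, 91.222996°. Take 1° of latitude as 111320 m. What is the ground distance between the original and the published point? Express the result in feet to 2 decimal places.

0.11 feet

Δlat = 41.24156501 − 41.241565 = +0.00000001°; Δlon = 91.22299560 − 91.222996 = -0.00000040°.
North–south shift: 0.00000001 × 111320 = 0.0011132 m.
E–W at 41.2416°: -0.00000040° × 111320 × cos 41.2416° = -0.00000040 × 111320 × 0.7519 ≈ -0.0334822 m.
Distance: √(0.0011132² + 0.0334822²) ≈ 0.0335007 m.
In feet: 0.0335007 m ÷ 0.3048 ≈ 0.10991 ft.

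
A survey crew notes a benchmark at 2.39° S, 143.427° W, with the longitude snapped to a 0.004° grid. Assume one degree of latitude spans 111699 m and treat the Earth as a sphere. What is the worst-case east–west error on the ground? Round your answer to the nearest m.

223 m

With a 0.004° grid the true value lies within half a step, ±0.004°/2 = ±0.002°, of the stored one.
Parallels shrink by cos φ, so at 2.39° a degree of longitude is 111699 × 0.9991 ≈ 111602 m.
So at most 0.002° × 111602 ≈ 223.204 m east–west.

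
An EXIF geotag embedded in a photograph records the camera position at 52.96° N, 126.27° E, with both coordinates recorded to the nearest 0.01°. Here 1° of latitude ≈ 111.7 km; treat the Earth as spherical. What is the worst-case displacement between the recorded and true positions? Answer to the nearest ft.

2139 ft

Rounding to 2 decimal places leaves each coordinate within ±0.005° of the true value.
N–S: 0.005° × 111700 m/° = 558.5 m.
E–W at 52.96°: 0.005° × 111700 × cos 52.96° = 0.005 × 111700 × 0.6024 ≈ 336.425 m.
Worst case both components are at the extreme and orthogonal: √(558.5² + 336.425²) ≈ 652 m.
Converting: 652 m × 3.2808 ft/m ≈ 2139.1 ft.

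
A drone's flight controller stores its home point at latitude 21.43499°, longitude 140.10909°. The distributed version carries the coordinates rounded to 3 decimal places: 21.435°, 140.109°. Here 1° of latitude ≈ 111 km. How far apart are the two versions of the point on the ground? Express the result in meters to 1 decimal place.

The latitude changed by -0.00001° and the longitude by +0.00009°.
North–south shift: -0.00001 × 111000 = -1.11 m.
East–west at this latitude: 0.00009° × 111000 × cos 21.435° ≈ 0.00009 × 103322 = 9.29902 m.
Combined displacement = (1.11² + 9.29902²)^½ ≈ 9.36503 m.

9.4 meters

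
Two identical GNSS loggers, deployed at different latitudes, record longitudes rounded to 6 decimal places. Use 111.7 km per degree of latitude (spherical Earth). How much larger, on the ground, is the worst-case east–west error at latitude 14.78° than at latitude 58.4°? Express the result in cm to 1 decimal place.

2.5 cm

Rounding to 6 decimal places leaves the longitude within ±5e-07° of the true value.
At 14.78°: 5e-07° × 111700 × cos 14.78° = 5e-07 × 111700 × 0.9669 ≈ 0.054002 m.
At 58.4°: 5e-07° × 111700 × cos 58.4° = 5e-07 × 111700 × 0.5240 ≈ 0.029265 m.
So the lower-latitude error exceeds the higher by 0.054002 − 0.029265 = 0.024737 m.
That is 0.0247375 m = 2.4737 cm.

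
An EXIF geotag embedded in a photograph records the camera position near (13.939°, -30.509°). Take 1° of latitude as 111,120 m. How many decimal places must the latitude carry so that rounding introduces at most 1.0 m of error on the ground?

5 decimal places

One degree of latitude covers 111120 m.
N decimal places → at most half a unit in the last place, 0.5 × 10⁻ᴺ° = 111120/2 × 10⁻ᴺ m.
Need 0.5 × 111120 × 10⁻ᴺ ≤ 1.0 → 10⁻ᴺ ≤ 1.800e-05, so N ≥ 4.74.
So 5 decimal places suffice (0.556 m); 4 would allow up to 5.56 m.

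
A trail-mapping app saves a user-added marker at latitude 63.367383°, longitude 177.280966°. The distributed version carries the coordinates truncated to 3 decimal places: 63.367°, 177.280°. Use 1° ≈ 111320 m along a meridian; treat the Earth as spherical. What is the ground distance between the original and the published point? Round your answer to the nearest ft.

Δlat = 63.367383 − 63.367 = +0.000383°; Δlon = 177.280966 − 177.280 = +0.000966°.
North–south shift: 0.000383 × 111320 = 42.6356 m.
E–W at 63.367°: 0.000966° × 111320 × cos 63.367° = 0.000966 × 111320 × 0.4483 ≈ 48.2052 m.
Combined displacement = (42.6356² + 48.2052²)^½ ≈ 64.3547 m.
In feet: 64.3547 m ÷ 0.3048 ≈ 211.14 ft.

211 ft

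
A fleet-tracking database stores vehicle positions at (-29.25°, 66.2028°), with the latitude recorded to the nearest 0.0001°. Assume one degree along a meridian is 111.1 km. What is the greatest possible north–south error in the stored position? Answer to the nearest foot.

18 feet

Rounding to 4 decimal places leaves the latitude within ±5e-05° of the true value.
So the N–S error is at most 5e-05 × 111100 = 5.555 m.
In feet: 5.555 m ÷ 0.3048 ≈ 18.225 ft.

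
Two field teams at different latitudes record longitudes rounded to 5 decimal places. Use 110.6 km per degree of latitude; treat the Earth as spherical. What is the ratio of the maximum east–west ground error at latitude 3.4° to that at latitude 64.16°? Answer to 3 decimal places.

Rounding to 5 decimal places leaves the longitude within ±5e-06° of the true value.
Error at 3.4° = 5e-06° × 110600 × cos 3.4° ≈ 0.553 × 0.9982 = 0.55203 m.
Error at 64.16° = 5e-06° × 110600 × cos 64.16° ≈ 0.553 × 0.4359 = 0.24103 m.
The ratio reduces to cos 3.4° / cos 64.16° = 0.9982/0.4359 ≈ 2.2903.

2.290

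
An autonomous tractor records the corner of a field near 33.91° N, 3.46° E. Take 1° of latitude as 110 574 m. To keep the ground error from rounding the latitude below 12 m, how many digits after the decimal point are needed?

4 decimal places

One degree of latitude covers 110574 m.
N decimal places → at most half a unit in the last place, 0.5 × 10⁻ᴺ° = 110574/2 × 10⁻ᴺ m.
Need 0.5 × 110574 × 10⁻ᴺ ≤ 12 → 10⁻ᴺ ≤ 2.170e-04, so N ≥ 3.66.
So 4 decimal places suffice (5.53 m); 3 would allow up to 55.3 m.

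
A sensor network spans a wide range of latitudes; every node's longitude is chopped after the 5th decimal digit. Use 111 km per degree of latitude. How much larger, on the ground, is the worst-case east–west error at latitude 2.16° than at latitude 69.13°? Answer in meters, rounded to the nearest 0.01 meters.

0.71 meters

Truncating at 5 decimal places can drop up to a full unit in the last place, so the longitude may be off by as much as 1e-05°.
Error at 2.16° = 1e-05° × 111000 × cos 2.16° ≈ 1.11 × 0.9993 = 1.1092 m.
At 69.13°: 1e-05° × 111000 × cos 69.13° = 1e-05 × 111000 × 0.3562 ≈ 0.39544 m.
So the lower-latitude error exceeds the higher by 1.1092 − 0.39544 = 0.71378 m.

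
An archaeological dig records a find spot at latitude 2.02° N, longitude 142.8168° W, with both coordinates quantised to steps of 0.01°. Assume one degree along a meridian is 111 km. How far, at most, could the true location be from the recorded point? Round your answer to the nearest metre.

785 metres

With a 0.01° grid the true value lies within half a step, ±0.01°/2 = ±0.005°, of the stored one.
N–S: 0.005° × 111000 m/° = 555 m.
Longitude error → 0.005 × 111000 × cos 2.02° = 0.005 × 111000 × 0.9994 ≈ 554.655 m.
Combining orthogonally: (555² + 554.655²)^½ ≈ 784.645 m.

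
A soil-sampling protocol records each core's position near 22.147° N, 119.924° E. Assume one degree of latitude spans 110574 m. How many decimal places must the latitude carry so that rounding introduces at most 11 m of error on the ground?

4 decimal places

One degree of latitude covers 110574 m.
N decimal places → at most half a unit in the last place, 0.5 × 10⁻ᴺ° = 110574/2 × 10⁻ᴺ m.
Setting 55287 × 10⁻ᴺ ≤ 11 gives 10ᴺ ≥ 5026, i.e. N ≥ 3.70.
At 3 places the error can reach 55.3 m, but 4 places keeps it to 5.53 m.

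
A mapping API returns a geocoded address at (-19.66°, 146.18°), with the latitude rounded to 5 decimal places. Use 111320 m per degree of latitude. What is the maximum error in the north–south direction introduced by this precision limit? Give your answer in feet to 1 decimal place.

Rounding to 5 decimal places leaves the latitude within ±5e-06° of the true value.
North–south distance: 5e-06° × 111320 m/° = 0.5566 m.
In feet: 0.5566 m ÷ 0.3048 ≈ 1.8261 ft.

1.8 feet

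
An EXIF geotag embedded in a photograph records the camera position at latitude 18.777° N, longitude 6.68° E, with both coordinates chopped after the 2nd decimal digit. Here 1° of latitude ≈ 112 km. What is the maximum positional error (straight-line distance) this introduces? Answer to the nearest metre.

Truncating at 2 decimal places can drop up to a full unit in the last place, so each coordinate may be off by as much as 0.01°.
North–south component: 0.01° × 112000 = 1120 m.
East–west component at 18.777°: 0.01° × 112000 × cos 18.777° ≈ 0.01 × 106039 ≈ 1060.39 m.
The two errors are perpendicular, so the maximum displacement is √(1120² + 1060.39²) ≈ 1542.35 m.

1542 metres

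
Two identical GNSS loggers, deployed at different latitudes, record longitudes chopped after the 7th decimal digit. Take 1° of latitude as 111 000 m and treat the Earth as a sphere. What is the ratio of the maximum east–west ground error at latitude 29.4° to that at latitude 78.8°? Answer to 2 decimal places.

4.49

Truncating at 7 decimal places can drop up to a full unit in the last place, so the longitude may be off by as much as 1e-07°.
At 29.4°: 1e-07° × 111000 × cos 29.4° = 1e-07 × 111000 × 0.8712 ≈ 0.0096705 m.
At 78.8°: 1e-07° × 111000 × cos 78.8° = 1e-07 × 111000 × 0.1942 ≈ 0.002156 m.
Ratio: 0.0096705 / 0.002156 = cos 29.4° / cos 78.8° ≈ 4.4854.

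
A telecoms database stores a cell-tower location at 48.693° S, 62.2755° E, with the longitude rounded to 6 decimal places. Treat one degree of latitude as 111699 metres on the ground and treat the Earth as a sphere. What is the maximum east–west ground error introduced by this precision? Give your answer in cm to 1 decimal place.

3.7 cm

Rounding to 6 decimal places leaves the longitude within ±5e-07° of the true value.
One degree of longitude at 48.693° is 111699 × cos 48.693° ≈ 111699 × 0.6601 = 73731.8 m.
So at most 5e-07° × 73731.8 ≈ 0.0368659 m east–west.
That is 0.0368659 m = 3.6866 cm.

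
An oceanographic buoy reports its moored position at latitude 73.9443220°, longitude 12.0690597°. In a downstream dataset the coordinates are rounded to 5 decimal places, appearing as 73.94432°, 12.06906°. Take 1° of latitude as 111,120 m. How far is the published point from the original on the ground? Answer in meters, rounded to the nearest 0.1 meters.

0.2 meters

The latitude changed by +0.0000020° and the longitude by -0.0000003°.
North–south shift: 0.0000020 × 111120 = 0.22224 m.
East–west at this latitude: -0.0000003° × 111120 × cos 73.9443° ≈ -0.0000003 × 30732.6 = -0.00921978 m.
Distance: √(0.22224² + 0.00921978²) ≈ 0.222431 m.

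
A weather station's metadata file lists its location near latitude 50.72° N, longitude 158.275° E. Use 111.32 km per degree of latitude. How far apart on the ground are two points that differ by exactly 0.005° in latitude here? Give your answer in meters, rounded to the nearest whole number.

557 meters

0.005° × 111320 m/° = 556.6 m.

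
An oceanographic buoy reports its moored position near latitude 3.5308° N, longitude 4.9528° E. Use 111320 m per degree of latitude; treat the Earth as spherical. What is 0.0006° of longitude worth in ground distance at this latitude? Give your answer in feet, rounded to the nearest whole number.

One degree of longitude here spans 111320 × cos 3.5308° = 111320 × 0.9981 ≈ 111109 m; 0.0006° of that is 66.6652 m.
Converting: 66.6652 m × 3.2808 ft/m ≈ 218.72 ft.

219 feet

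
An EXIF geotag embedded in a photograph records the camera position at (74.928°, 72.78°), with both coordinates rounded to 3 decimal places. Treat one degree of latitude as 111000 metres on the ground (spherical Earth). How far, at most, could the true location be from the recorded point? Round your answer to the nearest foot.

Rounding to 3 decimal places leaves each coordinate within ±0.0005° of the true value.
N–S: 0.0005° × 111000 m/° = 55.5 m.
Longitude error → 0.0005 × 111000 × cos 74.928° = 0.0005 × 111000 × 0.2600 ≈ 14.4318 m.
The two errors are perpendicular, so the maximum displacement is √(55.5² + 14.4318²) ≈ 57.3457 m.
Converting: 57.3457 m × 3.2808 ft/m ≈ 188.14 ft.

188 feet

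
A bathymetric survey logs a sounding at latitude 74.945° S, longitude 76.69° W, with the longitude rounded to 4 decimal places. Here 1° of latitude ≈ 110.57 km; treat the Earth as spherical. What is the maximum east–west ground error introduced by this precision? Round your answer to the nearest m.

1 m

Rounding to 4 decimal places leaves the longitude within ±5e-05° of the true value.
Parallels shrink by cos φ, so at 74.945° a degree of longitude is 110570 × 0.2597 ≈ 28720.1 m.
Maximum E–W displacement: 5e-05 × 28720.1 = 1.43601 m.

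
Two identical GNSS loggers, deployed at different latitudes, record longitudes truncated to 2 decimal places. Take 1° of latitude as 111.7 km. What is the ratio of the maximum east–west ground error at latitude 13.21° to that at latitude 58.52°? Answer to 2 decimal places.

Truncating at 2 decimal places can drop up to a full unit in the last place, so the longitude may be off by as much as 0.01°.
At 13.21°: 0.01° × 111700 × cos 13.21° = 0.01 × 111700 × 0.9735 ≈ 1087.4 m.
Error at 58.52° = 0.01° × 111700 × cos 58.52° ≈ 1117 × 0.5222 = 583.3 m.
Ratio: 1087.4 / 583.3 = cos 13.21° / cos 58.52° ≈ 1.8643.

1.86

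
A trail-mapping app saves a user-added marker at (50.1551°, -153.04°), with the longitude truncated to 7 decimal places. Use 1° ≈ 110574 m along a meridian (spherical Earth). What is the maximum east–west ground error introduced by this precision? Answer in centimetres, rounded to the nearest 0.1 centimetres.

Truncating at 7 decimal places can drop up to a full unit in the last place, so the longitude may be off by as much as 1e-07°.
At latitude 50.1551° a degree of longitude spans 110574 m × cos 50.1551° = 110574 × 0.6407 ≈ 70846 m.
So at most 1e-07° × 70846 ≈ 0.0070846 m east–west.
That is 0.0070846 m = 0.70846 cm.

0.7 centimetres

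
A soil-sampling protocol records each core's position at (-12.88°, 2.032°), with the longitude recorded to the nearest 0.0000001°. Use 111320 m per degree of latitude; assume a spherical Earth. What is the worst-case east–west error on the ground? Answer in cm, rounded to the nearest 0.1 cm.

0.5 cm

Rounding to 7 decimal places leaves the longitude within ±5e-08° of the true value.
Parallels shrink by cos φ, so at 12.88° a degree of longitude is 111320 × 0.9748 ≈ 108519 m.
So at most 5e-08° × 108519 ≈ 0.00542595 m east–west.
That is 0.00542595 m = 0.5426 cm.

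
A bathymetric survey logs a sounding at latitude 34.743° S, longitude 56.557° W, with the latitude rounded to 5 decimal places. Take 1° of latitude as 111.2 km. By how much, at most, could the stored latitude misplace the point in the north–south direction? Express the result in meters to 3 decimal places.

0.556 meters

Rounding to 5 decimal places leaves the latitude within ±5e-06° of the true value.
Along the meridian that is 5e-06° × 111200 m/° = 0.556 m.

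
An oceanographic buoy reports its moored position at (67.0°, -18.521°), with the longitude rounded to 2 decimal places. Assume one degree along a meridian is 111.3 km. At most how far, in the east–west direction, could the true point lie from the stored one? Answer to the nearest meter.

217 meters

Rounding to 2 decimal places leaves the longitude within ±0.005° of the true value.
One degree of longitude at 67° is 111300 × cos 67° ≈ 111300 × 0.3907 = 43488.4 m.
Maximum E–W displacement: 0.005 × 43488.4 = 217.442 m.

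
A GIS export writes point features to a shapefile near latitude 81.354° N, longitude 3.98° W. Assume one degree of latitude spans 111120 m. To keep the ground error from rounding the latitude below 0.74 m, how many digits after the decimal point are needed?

One degree of latitude covers 111120 m.
N decimal places → at most half a unit in the last place, 0.5 × 10⁻ᴺ° = 111120/2 × 10⁻ᴺ m.
Need 0.5 × 111120 × 10⁻ᴺ ≤ 0.74 → 10⁻ᴺ ≤ 1.332e-05, so N ≥ 4.88.
N = 4 would give 5.56 m (too coarse); N = 5 gives 0.556 m ≤ 0.74 m.

5 decimal places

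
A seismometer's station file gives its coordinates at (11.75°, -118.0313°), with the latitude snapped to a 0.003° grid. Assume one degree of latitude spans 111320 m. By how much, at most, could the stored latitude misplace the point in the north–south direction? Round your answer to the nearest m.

With a 0.003° grid the true value lies within half a step, ±0.003°/2 = ±0.0015°, of the stored one.
North–south distance: 0.0015° × 111320 m/° = 166.98 m.

167 m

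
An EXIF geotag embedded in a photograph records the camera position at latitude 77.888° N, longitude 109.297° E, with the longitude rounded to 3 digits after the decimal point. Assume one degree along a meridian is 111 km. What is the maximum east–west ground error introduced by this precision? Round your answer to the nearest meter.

12 meters

Rounding to 3 decimal places leaves the longitude within ±0.0005° of the true value.
At latitude 77.888° a degree of longitude spans 111000 m × cos 77.888° = 111000 × 0.2098 ≈ 23290.4 m.
Maximum E–W displacement: 0.0005 × 23290.4 = 11.6452 m.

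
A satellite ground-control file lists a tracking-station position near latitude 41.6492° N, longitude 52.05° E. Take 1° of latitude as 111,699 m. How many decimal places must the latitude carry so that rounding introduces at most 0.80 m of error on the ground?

5

One degree of latitude covers 111699 m.
N decimal places → at most half a unit in the last place, 0.5 × 10⁻ᴺ° = 111699/2 × 10⁻ᴺ m.
Need 0.5 × 111699 × 10⁻ᴺ ≤ 0.80 → 10⁻ᴺ ≤ 1.432e-05, so N ≥ 4.84.
So 5 decimal places suffice (0.558 m); 4 would allow up to 5.58 m.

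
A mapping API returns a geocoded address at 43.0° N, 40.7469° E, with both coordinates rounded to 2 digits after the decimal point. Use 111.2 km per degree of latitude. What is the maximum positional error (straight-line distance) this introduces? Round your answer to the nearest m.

689 m

Rounding to 2 decimal places leaves each coordinate within ±0.005° of the true value.
North–south component: 0.005° × 111200 = 556 m.
Longitude error → 0.005 × 111200 × cos 43° = 0.005 × 111200 × 0.7314 ≈ 406.633 m.
Combining orthogonally: (556² + 406.633²)^½ ≈ 688.83 m.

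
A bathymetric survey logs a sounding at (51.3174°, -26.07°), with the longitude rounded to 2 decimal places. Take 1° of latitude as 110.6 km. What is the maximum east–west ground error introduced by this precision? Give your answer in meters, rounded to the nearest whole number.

346 meters

Rounding to 2 decimal places leaves the longitude within ±0.005° of the true value.
Parallels shrink by cos φ, so at 51.3174° a degree of longitude is 110600 × 0.6250 ≈ 69125.6 m.
So at most 0.005° × 69125.6 ≈ 345.628 m east–west.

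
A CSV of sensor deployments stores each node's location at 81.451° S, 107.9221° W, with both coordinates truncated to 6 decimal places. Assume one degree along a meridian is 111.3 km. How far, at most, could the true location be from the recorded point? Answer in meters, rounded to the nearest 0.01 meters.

0.11 meters

Truncating at 6 decimal places can drop up to a full unit in the last place, so each coordinate may be off by as much as 1e-06°.
N–S: 1e-06° × 111300 m/° = 0.1113 m.
Longitude error → 1e-06 × 111300 × cos 81.451° = 1e-06 × 111300 × 0.1487 ≈ 0.0165453 m.
Worst case both components are at the extreme and orthogonal: √(0.1113² + 0.0165453²) ≈ 0.112523 m.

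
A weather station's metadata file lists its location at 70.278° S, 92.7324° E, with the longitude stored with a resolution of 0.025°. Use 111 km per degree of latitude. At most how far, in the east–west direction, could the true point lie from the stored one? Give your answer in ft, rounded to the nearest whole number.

With a 0.025° grid the true value lies within half a step, ±0.025°/2 = ±0.0125°, of the stored one.
Parallels shrink by cos φ, so at 70.278° a degree of longitude is 111000 × 0.3375 ≈ 37457.7 m.
So at most 0.0125° × 37457.7 ≈ 468.221 m east–west.
Converting: 468.221 m × 3.2808 ft/m ≈ 1536.2 ft.

1536 ft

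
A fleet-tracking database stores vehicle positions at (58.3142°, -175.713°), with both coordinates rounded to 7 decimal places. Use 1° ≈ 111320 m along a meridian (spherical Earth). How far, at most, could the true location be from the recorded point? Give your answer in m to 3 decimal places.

Rounding to 7 decimal places leaves each coordinate within ±5e-08° of the true value.
Latitude error → 5e-08 × 111320 = 0.005566 m along the meridian.
E–W at 58.3142°: 5e-08° × 111320 × cos 58.3142° = 5e-08 × 111320 × 0.5253 ≈ 0.0029236 m.
The two errors are perpendicular, so the maximum displacement is √(0.005566² + 0.0029236²) ≈ 0.00628711 m.

0.006 m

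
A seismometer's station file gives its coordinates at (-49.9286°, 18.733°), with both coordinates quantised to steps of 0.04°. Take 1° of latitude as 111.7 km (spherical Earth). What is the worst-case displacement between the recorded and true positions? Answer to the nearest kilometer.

With a 0.04° grid the true value lies within half a step, ±0.04°/2 = ±0.02°, of the stored one.
North–south component: 0.02° × 111700 = 2234 m.
E–W at 49.9286°: 0.02° × 111700 × cos 49.9286° = 0.02 × 111700 × 0.6437 ≈ 1438.12 m.
Combining orthogonally: (2234² + 1438.12²)^½ ≈ 2656.87 m.
That is 2656.87 m = 2.6569 km.

3 kilometers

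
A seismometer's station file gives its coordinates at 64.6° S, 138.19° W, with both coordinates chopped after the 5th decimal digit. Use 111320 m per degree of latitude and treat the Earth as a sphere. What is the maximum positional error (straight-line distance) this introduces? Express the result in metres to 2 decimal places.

Truncating at 5 decimal places can drop up to a full unit in the last place, so each coordinate may be off by as much as 1e-05°.
North–south component: 1e-05° × 111320 = 1.1132 m.
E–W at 64.6°: 1e-05° × 111320 × cos 64.6° = 1e-05 × 111320 × 0.4289 ≈ 0.477491 m.
Combining orthogonally: (1.1132² + 0.477491²)^½ ≈ 1.21129 m.

1.21 metres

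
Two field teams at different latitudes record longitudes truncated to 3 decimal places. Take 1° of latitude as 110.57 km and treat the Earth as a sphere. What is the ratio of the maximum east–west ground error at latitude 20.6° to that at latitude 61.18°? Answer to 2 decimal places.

Truncating at 3 decimal places can drop up to a full unit in the last place, so the longitude may be off by as much as 0.001°.
At 20.6°: 0.001° × 110570 × cos 20.6° = 0.001 × 110570 × 0.9361 ≈ 103.5 m.
Error at 61.18° = 0.001° × 110570 × cos 61.18° ≈ 110.57 × 0.4821 = 53.301 m.
Ratio: 103.5 / 53.301 = cos 20.6° / cos 61.18° ≈ 1.9418.

1.94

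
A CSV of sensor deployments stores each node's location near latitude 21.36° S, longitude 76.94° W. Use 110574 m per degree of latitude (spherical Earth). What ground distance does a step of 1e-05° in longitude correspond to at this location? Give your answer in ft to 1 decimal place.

One degree of longitude here spans 110574 × cos 21.36° = 110574 × 0.9313 ≈ 102979 m; 1e-05° of that is 1.02979 m.
Converting: 1.02979 m × 3.2808 ft/m ≈ 3.3786 ft.

3.4 ft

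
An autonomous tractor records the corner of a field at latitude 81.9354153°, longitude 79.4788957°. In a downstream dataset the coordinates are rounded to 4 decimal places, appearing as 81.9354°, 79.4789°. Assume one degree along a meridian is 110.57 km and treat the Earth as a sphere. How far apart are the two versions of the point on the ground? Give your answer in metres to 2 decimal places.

The latitude changed by +0.0000153° and the longitude by -0.0000043°.
North–south shift: 0.0000153 × 110570 = 1.69172 m.
East–west at this latitude: -0.0000043° × 110570 × cos 81.9354° ≈ -0.0000043 × 15511.8 = -0.0667008 m.
Hypotenuse of the two orthogonal shifts: √(1.69172² + 0.0667008²) = 1.69304 m.

1.69 metres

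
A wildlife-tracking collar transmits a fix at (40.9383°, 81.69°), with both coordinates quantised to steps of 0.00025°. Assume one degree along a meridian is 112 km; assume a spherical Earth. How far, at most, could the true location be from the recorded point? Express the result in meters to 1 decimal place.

17.5 meters

With a 0.00025° grid the true value lies within half a step, ±0.00025°/2 = ±0.000125°, of the stored one.
N–S: 0.000125° × 112000 m/° = 14 m.
East–west component at 40.9383°: 0.000125° × 112000 × cos 40.9383° ≈ 0.000125 × 84606.6 ≈ 10.5758 m.
Worst case both components are at the extreme and orthogonal: √(14² + 10.5758²) ≈ 17.5456 m.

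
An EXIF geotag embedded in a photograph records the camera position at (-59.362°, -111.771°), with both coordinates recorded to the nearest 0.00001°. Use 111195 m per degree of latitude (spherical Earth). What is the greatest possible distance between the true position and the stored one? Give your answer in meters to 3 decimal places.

0.624 meters

Rounding to 5 decimal places leaves each coordinate within ±5e-06° of the true value.
N–S: 5e-06° × 111195 m/° = 0.555975 m.
East–west component at 59.362°: 5e-06° × 111195 × cos 59.362° ≈ 5e-06 × 56666.3 ≈ 0.283332 m.
Worst case both components are at the extreme and orthogonal: √(0.555975² + 0.283332²) ≈ 0.624007 m.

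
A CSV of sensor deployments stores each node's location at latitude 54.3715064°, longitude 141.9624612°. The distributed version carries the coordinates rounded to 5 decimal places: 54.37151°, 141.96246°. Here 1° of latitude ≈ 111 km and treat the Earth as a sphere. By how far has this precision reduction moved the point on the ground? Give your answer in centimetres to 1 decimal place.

The latitude changed by -0.0000036° and the longitude by +0.0000012°.
North–south shift: -0.0000036 × 111000 = -0.3996 m.
E–W at 54.3715°: 0.0000012° × 111000 × cos 54.3715° = 0.0000012 × 111000 × 0.5825 ≈ 0.0775926 m.
Combined displacement = (0.3996² + 0.0775926²)^½ ≈ 0.407064 m.
That is 0.407064 m = 40.706 cm.

40.7 centimetres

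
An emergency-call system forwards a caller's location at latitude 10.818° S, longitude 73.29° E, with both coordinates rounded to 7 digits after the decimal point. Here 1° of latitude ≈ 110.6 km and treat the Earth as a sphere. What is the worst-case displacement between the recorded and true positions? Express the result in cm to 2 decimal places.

0.78 cm

Rounding to 7 decimal places leaves each coordinate within ±5e-08° of the true value.
North–south component: 5e-08° × 110600 = 0.00553 m.
E–W at 10.818°: 5e-08° × 110600 × cos 10.818° = 5e-08 × 110600 × 0.9822 ≈ 0.00543172 m.
The two errors are perpendicular, so the maximum displacement is √(0.00553² + 0.00543172²) ≈ 0.00775142 m.
That is 0.00775142 m = 0.77514 cm.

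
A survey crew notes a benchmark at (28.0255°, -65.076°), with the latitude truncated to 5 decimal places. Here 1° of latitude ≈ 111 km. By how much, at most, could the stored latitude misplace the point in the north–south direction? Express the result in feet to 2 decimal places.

Truncating at 5 decimal places can drop up to a full unit in the last place, so the latitude may be off by as much as 1e-05°.
North–south distance: 1e-05° × 111000 m/° = 1.11 m.
In feet: 1.11 m ÷ 0.3048 ≈ 3.6417 ft.

3.64 feet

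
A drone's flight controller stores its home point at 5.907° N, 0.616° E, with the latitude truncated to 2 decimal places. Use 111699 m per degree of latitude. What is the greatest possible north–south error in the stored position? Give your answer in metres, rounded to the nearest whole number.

Truncating at 2 decimal places can drop up to a full unit in the last place, so the latitude may be off by as much as 0.01°.
Along the meridian that is 0.01° × 111699 m/° = 1116.99 m.

1117 metres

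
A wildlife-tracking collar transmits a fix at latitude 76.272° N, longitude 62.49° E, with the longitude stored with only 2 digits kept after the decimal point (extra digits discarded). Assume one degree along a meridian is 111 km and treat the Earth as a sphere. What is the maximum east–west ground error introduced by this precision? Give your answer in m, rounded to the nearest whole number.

263 m

Truncating at 2 decimal places can drop up to a full unit in the last place, so the longitude may be off by as much as 0.01°.
Parallels shrink by cos φ, so at 76.272° a degree of longitude is 111000 × 0.2373 ≈ 26341.7 m.
East–west error: 0.01° × 26341.7 m/° ≈ 263.417 m.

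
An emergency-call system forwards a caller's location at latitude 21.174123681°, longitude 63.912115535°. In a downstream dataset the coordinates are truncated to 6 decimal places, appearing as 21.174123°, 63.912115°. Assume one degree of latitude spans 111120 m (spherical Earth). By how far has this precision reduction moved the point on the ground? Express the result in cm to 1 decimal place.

9.4 cm

Δlat = 21.174123681 − 21.174123 = +0.000000681°; Δlon = 63.912115535 − 63.912115 = +0.000000535°.
N–S: 0.000000681° × 111120 m/° = 0.0756727 m.
East–west at this latitude: 0.000000535° × 111120 × cos 21.1741° ≈ 0.000000535 × 103618 = 0.0554356 m.
Distance: √(0.0756727² + 0.0554356²) ≈ 0.0938055 m.
That is 0.0938055 m = 9.3805 cm.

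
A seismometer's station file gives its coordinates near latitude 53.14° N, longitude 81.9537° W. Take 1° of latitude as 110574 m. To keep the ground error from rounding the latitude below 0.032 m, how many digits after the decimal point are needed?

One degree of latitude covers 110574 m.
Rounding to N decimal places gives at most 0.5 × 10⁻ᴺ degrees of error, i.e. 0.5 × 10⁻ᴺ × 110574 m.
Need 0.5 × 110574 × 10⁻ᴺ ≤ 0.032 → 10⁻ᴺ ≤ 5.788e-07, so N ≥ 6.24.
N = 6 would give 0.0553 m (too coarse); N = 7 gives 0.00553 m ≤ 0.032 m.

7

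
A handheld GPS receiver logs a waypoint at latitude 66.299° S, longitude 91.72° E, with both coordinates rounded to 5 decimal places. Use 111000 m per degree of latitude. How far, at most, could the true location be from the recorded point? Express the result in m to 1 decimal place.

Rounding to 5 decimal places leaves each coordinate within ±5e-06° of the true value.
North–south component: 5e-06° × 111000 = 0.555 m.
E–W at 66.299°: 5e-06° × 111000 × cos 66.299° = 5e-06 × 111000 × 0.4020 ≈ 0.22309 m.
Combining orthogonally: (0.555² + 0.22309²)^½ ≈ 0.598159 m.

0.6 m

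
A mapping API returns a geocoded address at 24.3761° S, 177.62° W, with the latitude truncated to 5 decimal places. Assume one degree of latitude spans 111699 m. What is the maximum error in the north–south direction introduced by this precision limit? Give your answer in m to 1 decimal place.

Truncating at 5 decimal places can drop up to a full unit in the last place, so the latitude may be off by as much as 1e-05°.
North–south distance: 1e-05° × 111699 m/° = 1.11699 m.

1.1 m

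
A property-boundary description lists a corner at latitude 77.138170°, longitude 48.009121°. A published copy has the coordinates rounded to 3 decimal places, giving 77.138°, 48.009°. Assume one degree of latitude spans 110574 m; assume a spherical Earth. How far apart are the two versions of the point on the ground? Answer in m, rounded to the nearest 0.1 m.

19.0 m

Δlat = 77.138170 − 77.138 = +0.000170°; Δlon = 48.009121 − 48.009 = +0.000121°.
N–S: 0.000170° × 110574 m/° = 18.7976 m.
East–west at this latitude: 0.000121° × 110574 × cos 77.138° ≈ 0.000121 × 24614.2 = 2.97831 m.
Hypotenuse of the two orthogonal shifts: √(18.7976² + 2.97831²) = 19.0321 m.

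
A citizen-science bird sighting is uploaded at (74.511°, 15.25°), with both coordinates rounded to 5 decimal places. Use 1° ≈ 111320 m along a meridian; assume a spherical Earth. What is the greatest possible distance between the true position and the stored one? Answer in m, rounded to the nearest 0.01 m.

0.58 m

Rounding to 5 decimal places leaves each coordinate within ±5e-06° of the true value.
Latitude error → 5e-06 × 111320 = 0.5566 m along the meridian.
E–W at 74.511°: 5e-06° × 111320 × cos 74.511° = 5e-06 × 111320 × 0.2671 ≈ 0.148642 m.
The two errors are perpendicular, so the maximum displacement is √(0.5566² + 0.148642²) ≈ 0.576106 m.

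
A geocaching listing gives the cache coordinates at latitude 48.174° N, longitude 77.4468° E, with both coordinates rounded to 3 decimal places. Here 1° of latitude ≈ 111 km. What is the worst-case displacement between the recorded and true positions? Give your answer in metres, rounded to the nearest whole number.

67 metres

Rounding to 3 decimal places leaves each coordinate within ±0.0005° of the true value.
Latitude error → 0.0005 × 111000 = 55.5 m along the meridian.
East–west component at 48.174°: 0.0005° × 111000 × cos 48.174° ≈ 0.0005 × 74022.6 ≈ 37.0113 m.
The two errors are perpendicular, so the maximum displacement is √(55.5² + 37.0113²) ≈ 66.709 m.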